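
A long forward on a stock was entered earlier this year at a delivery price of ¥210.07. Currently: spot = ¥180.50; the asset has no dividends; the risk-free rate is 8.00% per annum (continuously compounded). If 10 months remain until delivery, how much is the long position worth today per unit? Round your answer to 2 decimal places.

Current fair forward for the remaining 10 months: F = S·e^(r·T), r = 0.0800
F = 180.50 · e^(0.0800 × 10/12) = 180.50 × 1.068939 = 192.9435
Value of long forward = (F − K)·e^(−rT) = (192.9435 − 210.07) · e^(−0.0800·10/12)
= -17.1265 × 0.935507 = -16.02

-¥16.02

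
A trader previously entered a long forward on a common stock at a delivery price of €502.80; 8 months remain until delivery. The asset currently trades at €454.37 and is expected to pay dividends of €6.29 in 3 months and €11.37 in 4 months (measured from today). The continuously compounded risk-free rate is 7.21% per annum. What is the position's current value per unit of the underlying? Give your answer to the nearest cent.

PV(remaining dividends) I = 6.29·e^(−0.0721·3/12) + 11.37·e^(−0.0721·4/12) = 17.2776
Current forward F = (S − I)·e^(rT) = (454.37 − 17.2776)·e^(0.0721·8/12) = 437.0924 × 1.049241 = 458.6153
Value (long) = (F − K)·e^(−rT) = (458.6153 − 502.80) × 0.953070 = -42.1111
Value = -€42.11

-€42.11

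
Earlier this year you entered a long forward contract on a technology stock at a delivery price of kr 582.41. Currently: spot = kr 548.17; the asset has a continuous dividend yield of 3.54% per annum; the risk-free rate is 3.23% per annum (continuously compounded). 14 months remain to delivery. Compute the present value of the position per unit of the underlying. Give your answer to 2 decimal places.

-kr 34.88

Current fair forward for the remaining 14 months: F = S·e^((r − q)·T), (r − q) = 0.0323 − 0.0354 = -0.0031
F = 548.17 · e^(-0.0031 × 14/12) = 548.17 × 0.996390 = 546.1911
Value of long forward = (F − K)·e^(−rT) = (546.1911 − 582.41) · e^(−0.0323·14/12)
= -36.2189 × 0.963018 = -34.88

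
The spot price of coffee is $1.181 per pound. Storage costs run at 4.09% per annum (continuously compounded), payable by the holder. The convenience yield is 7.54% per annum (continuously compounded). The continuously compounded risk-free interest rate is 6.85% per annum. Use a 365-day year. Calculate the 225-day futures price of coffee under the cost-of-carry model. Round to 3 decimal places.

Net carry = r + u − y = 0.0685 + 0.0409 − 0.0754 = 0.0340
F = S·e^((r+u−y)T) = 1.181 · e^(0.0340 × 225/365) = 1.181 · e^0.020959
= 1.181 × 1.021180 = $1.206 per pound

$1.206 per pound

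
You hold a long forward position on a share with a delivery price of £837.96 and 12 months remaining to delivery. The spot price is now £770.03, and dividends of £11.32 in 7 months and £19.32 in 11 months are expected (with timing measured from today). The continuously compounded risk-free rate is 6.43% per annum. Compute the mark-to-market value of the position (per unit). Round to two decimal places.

PV(remaining dividends) I = 11.32·e^(−0.0643·7/12) + 19.32·e^(−0.0643·11/12) = 29.1174
Current forward F = (S − I)·e^(rT) = (770.03 − 29.1174)·e^(0.0643·12/12) = 740.9126 × 1.066412 = 790.1181
Value (long) = (F − K)·e^(−rT) = (790.1181 − 837.96) × 0.937724 = -44.8625
Value = -£44.86

-£44.86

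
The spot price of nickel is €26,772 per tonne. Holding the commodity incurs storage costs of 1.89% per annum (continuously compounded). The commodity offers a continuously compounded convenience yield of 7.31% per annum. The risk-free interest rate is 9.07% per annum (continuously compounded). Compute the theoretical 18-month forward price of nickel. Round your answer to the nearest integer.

Net carry = r + u − y = 0.0907 + 0.0189 − 0.0731 = 0.0365
F = S·e^((r+u−y)T) = 26772 · e^(0.0365 × 18/12) = 26772 · e^0.054750
= 26772 × 1.056277 = €28,279 per tonne

€28,279 per tonne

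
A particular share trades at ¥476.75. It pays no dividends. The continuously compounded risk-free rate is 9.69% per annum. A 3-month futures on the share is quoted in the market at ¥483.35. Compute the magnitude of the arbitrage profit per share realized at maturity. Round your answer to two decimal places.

¥5.09 per share

Fair futures: F* = S·e^(carry·T), with carry = r = 0.0969
F* = 476.75 · e^(0.0969 × 3/12) = 476.75 · e^0.024225 = 476.75 × 1.024521 = ¥488.4404
Market ¥483.35 < fair ¥488.4404: forward underpriced → reverse cash-and-carry (short spot, go long the forward).
At maturity, profit = |F_mkt − F*| = |483.35 − 488.4404| = ¥5.09 per share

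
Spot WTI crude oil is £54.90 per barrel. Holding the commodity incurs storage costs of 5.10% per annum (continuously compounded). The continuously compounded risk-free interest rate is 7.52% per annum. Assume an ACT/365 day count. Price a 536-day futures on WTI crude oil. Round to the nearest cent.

£66.08 per barrel

Net carry = r + u − y = 0.0752 + 0.0510 − 0.0000 = 0.1262
F = S·e^((r+u−y)T) = 54.90 · e^(0.1262 × 536/365) = 54.90 · e^0.185324
= 54.90 × 1.203608 = £66.08 per barrel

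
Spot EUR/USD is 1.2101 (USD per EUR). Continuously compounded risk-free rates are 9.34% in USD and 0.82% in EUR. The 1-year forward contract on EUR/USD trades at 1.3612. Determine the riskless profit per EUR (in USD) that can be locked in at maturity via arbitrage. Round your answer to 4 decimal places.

Fair forward: F* = S·e^(carry·T), with carry = (r_USD − r_EUR) = 0.0934 − 0.0082 = 0.0852
F* = 1.2101 · e^(0.0852 × 12/12) = 1.2101 · e^0.085200 = 1.2101 × 1.088935 = 1.3177
Market 1.3612 > fair 1.3177: forward overpriced → cash-and-carry (buy spot, short the forward).
At maturity, profit = |F_mkt − F*| = |1.3612 − 1.3177| = 0.0435 per EUR (in USD)

0.0435 per EUR (in USD)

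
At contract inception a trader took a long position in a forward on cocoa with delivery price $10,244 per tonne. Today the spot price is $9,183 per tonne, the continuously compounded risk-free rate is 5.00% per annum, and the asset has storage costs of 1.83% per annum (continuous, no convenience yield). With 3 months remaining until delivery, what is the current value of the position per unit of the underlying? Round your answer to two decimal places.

Current fair forward for the remaining 3 months: F = S·e^((r + u)·T), (r + u) = 0.0500 + 0.0183 = 0.0683
F = 9183 · e^(0.0683 × 3/12) = 9183 × 1.01722161 = 9341.1460
Value of long forward = (F − K)·e^(−rT) = (9341.1460 − 10244) · e^(−0.0500·3/12)
= -902.8540 × 0.98757780 = -891.64

-$891.64 per tonne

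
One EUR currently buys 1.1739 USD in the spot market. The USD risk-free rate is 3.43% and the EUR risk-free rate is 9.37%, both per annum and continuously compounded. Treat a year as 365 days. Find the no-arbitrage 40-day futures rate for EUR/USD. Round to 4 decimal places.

1.1663

F = S·e^((r_USD − r_EUR)T) = 1.1739 · e^((0.0343 − 0.0937) × 40/365)
= 1.1739 · e^-0.006510 = 1.1739 × 0.993511
F = 1.1663 USD per EUR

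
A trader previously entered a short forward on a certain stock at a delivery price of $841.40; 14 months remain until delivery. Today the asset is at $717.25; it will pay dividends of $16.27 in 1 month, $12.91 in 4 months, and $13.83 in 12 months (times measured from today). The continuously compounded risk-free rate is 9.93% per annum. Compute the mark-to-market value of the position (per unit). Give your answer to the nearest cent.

PV(remaining dividends) I = 16.27·e^(−0.0993·1/12) + 12.91·e^(−0.0993·4/12) + 13.83·e^(−0.0993·12/12) = 41.1483
Current forward F = (S − I)·e^(rT) = (717.25 − 41.1483)·e^(0.0993·14/12) = 676.1017 × 1.122827 = 759.1452
Value (long) = (F − K)·e^(−rT) = (759.1452 − 841.40) × 0.890609 = -73.2569
Short position value = −(long value) = $73.26

$73.26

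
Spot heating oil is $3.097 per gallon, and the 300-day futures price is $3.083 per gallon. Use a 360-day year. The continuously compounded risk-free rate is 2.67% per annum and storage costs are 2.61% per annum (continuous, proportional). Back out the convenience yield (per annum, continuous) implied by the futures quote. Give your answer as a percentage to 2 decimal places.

F = S·e^((r+u−y)T) ⇒ (r+u−y) = ln(F/S)/T
ln(3.083/3.097) = -0.004531; /T ⇒ -0.005437
y = r + u − ln(F/S)/T = 0.0267 + 0.0261 + 0.005437 = 0.058237
y = 5.82%

5.82%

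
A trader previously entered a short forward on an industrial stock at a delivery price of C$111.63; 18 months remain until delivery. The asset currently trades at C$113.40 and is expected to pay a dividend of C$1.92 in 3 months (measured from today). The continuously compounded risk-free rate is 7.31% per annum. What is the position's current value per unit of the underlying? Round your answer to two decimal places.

-C$11.48

PV(remaining dividends) I = 1.92·e^(−0.0731·3/12) = 1.8852
Current forward F = (S − I)·e^(rT) = (113.40 − 1.8852)·e^(0.0731·18/12) = 111.5148 × 1.115887 = 124.4379
Value (long) = (F − K)·e^(−rT) = (124.4379 − 111.63) × 0.896148 = 11.4778
Short position value = −(long value) = -C$11.48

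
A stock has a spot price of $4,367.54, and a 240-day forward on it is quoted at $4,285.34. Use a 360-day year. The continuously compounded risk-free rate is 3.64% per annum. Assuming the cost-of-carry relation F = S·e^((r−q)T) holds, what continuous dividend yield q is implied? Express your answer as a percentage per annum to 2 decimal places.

From F = S·e^((r−q)T): (r − q) = ln(F/S)/T
ln(4285.34/4367.54) = ln(0.981179) = -0.019000
(r − q) = -0.019000 / (240/360) = -0.028500
q = r − ln(F/S)/T = 0.0364 + 0.028500 = 0.064900
q = 6.49%

6.49%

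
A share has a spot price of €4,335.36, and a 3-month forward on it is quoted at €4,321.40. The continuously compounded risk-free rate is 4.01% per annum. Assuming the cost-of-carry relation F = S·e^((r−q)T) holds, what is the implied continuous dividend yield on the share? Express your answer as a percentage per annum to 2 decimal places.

5.30%

From F = S·e^((r−q)T): (r − q) = ln(F/S)/T
ln(4321.40/4335.36) = ln(0.996780) = -0.003225
(r − q) = -0.003225 / (3/12) = -0.012900
q = r − ln(F/S)/T = 0.0401 + 0.012900 = 0.053000
q = 5.30%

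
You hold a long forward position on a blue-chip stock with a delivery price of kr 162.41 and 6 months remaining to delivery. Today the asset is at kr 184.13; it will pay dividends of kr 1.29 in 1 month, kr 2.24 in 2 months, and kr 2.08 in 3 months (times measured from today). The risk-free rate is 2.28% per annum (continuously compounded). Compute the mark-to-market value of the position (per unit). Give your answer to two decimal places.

PV(remaining dividends) I = 1.29·e^(−0.0228·1/12) + 2.24·e^(−0.0228·2/12) + 2.08·e^(−0.0228·3/12) = 5.5872
Current forward F = (S − I)·e^(rT) = (184.13 − 5.5872)·e^(0.0228·6/12) = 178.5428 × 1.011465 = 180.5898
Value (long) = (F − K)·e^(−rT) = (180.5898 − 162.41) × 0.988665 = 17.9737
Value = kr 17.97

kr 17.97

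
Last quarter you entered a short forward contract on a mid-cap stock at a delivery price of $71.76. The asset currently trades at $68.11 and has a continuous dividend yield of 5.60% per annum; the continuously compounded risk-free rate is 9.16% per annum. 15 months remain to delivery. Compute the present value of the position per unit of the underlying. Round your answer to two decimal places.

Current fair forward for the remaining 15 months: F = S·e^((r − q)·T), (r − q) = 0.0916 − 0.0560 = 0.0356
F = 68.11 · e^(0.0356 × 15/12) = 68.11 × 1.045505 = 71.2093
Value of long forward = (F − K)·e^(−rT) = (71.2093 − 71.76) · e^(−0.0916·15/12)
= -0.5507 × 0.891812 = -0.49
Short position value = −(long value) = $0.49

$0.49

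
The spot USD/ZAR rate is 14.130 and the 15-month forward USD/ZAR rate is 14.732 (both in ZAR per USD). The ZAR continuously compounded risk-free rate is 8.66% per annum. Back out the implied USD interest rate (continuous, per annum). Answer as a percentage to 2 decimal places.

F = S·e^((r_ZAR − r_USD)T) ⇒ r_USD = r_ZAR − ln(F/S)/T
ln(14.732/14.130) = 0.041722; /(15/12) = 0.033378
r_USD = 0.0866 − 0.033378 = 0.053222
r_USD = 5.32%

5.32%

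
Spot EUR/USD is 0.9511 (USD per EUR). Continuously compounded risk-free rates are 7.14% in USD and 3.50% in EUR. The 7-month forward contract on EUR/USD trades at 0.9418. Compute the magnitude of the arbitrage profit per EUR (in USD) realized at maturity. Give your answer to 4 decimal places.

Fair forward: F* = S·e^(carry·T), with carry = (r_USD − r_EUR) = 0.0714 − 0.0350 = 0.0364
F* = 0.9511 · e^(0.0364 × 7/12) = 0.9511 · e^0.021233 = 0.9511 × 1.021460 = 0.9715
Market 0.9418 < fair 0.9715: forward underpriced → reverse cash-and-carry (short spot, go long the forward).
At maturity, profit = |F_mkt − F*| = |0.9418 − 0.9715| = 0.0297 per EUR (in USD)

0.0297 per EUR (in USD)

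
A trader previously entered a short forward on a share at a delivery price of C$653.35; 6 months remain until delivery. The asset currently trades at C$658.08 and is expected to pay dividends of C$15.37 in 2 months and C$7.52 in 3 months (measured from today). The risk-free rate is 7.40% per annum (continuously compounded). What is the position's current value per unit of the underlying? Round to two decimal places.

-C$5.90

PV(remaining dividends) I = 15.37·e^(−0.0740·2/12) + 7.52·e^(−0.0740·3/12) = 22.5638
Current forward F = (S − I)·e^(rT) = (658.08 − 22.5638)·e^(0.0740·6/12) = 635.5162 × 1.037693 = 659.4707
Value (long) = (F − K)·e^(−rT) = (659.4707 − 653.35) × 0.963676 = 5.8984
Short position value = −(long value) = -C$5.90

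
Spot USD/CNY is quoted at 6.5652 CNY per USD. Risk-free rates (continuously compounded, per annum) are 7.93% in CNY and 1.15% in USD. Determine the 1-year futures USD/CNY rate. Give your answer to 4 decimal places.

7.0258

F = S·e^((r_CNY − r_USD)T) = 6.5652 · e^((0.0793 − 0.0115) × 1)
= 6.5652 · e^0.067800 = 6.5652 × 1.070151
F = 7.0258 CNY per USD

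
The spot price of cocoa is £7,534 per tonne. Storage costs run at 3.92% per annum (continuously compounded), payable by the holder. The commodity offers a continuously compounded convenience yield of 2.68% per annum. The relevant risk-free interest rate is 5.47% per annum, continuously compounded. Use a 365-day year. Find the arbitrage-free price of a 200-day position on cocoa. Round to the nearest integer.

Net carry = r + u − y = 0.0547 + 0.0392 − 0.0268 = 0.0671
F = S·e^((r+u−y)T) = 7534 · e^(0.0671 × 200/365) = 7534 · e^0.036767
= 7534 × 1.037451 = £7,816 per tonne

£7,816 per tonne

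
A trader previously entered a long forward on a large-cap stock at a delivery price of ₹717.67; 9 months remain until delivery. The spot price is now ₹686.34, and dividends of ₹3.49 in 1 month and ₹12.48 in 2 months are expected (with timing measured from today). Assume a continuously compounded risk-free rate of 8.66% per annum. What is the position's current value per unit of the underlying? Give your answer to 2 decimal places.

-₹1.96

PV(remaining dividends) I = 3.49·e^(−0.0866·1/12) + 12.48·e^(−0.0866·2/12) = 15.7661
Current forward F = (S − I)·e^(rT) = (686.34 − 15.7661)·e^(0.0866·9/12) = 670.5739 × 1.067106 = 715.5734
Value (long) = (F − K)·e^(−rT) = (715.5734 − 717.67) × 0.937114 = -1.9648
Value = -₹1.96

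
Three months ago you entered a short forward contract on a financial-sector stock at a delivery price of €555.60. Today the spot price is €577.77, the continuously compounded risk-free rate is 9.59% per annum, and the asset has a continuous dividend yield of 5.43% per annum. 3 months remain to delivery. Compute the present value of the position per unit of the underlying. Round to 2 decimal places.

-€27.54

Current fair forward for the remaining 3 months: F = S·e^((r − q)·T), (r − q) = 0.0959 − 0.0543 = 0.0416
F = 577.77 · e^(0.0416 × 3/12) = 577.77 × 1.010454 = 583.8100
Value of long forward = (F − K)·e^(−rT) = (583.8100 − 555.60) · e^(−0.0959·3/12)
= 28.2100 × 0.976310 = 27.54
Short position value = −(long value) = -€27.54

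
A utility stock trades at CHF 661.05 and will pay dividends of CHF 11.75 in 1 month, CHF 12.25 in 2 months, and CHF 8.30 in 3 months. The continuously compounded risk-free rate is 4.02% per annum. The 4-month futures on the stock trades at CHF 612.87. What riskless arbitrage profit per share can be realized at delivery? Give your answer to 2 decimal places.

CHF 24.57 per share

PV(dividends) I = 11.75·e^(−0.0402·1/12) + 12.25·e^(−0.0402·2/12) + 8.30·e^(−0.0402·3/12) = 32.0959
Fair futures F* = (S − I)·e^(rT) = (661.05 − 32.0959)·e^0.013400 = 628.9541 × 1.013490 = 637.4387
Market CHF 612.87 < fair 637.4387: forward underpriced → reverse cash-and-carry (short the stock, invest proceeds at r, pay the dividends, go long the forward).
Profit at T = |F_mkt − F*| = |612.87 − 637.4387| = CHF 24.57 per share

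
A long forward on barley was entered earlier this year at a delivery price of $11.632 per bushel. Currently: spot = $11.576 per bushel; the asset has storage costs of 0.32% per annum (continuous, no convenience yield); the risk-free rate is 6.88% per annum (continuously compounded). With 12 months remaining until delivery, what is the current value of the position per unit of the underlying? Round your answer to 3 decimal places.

$0.754 per bushel

Current fair forward for the remaining 12 months: F = S·e^((r + u)·T), (r + u) = 0.0688 + 0.0032 = 0.0720
F = 11.576 · e^(0.0720 × 12/12) = 11.576 × 1.074655 = 12.4402
Value of long forward = (F − K)·e^(−rT) = (12.4402 − 11.632) · e^(−0.0688·12/12)
= 0.8082 × 0.933513 = 0.754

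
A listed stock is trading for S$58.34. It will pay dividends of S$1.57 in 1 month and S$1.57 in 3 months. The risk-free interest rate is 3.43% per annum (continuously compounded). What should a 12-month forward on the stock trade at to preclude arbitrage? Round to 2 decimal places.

S$57.14

PV(dividends) I = 1.57·e^(−0.0343·1/12) + 1.57·e^(−0.0343·3/12)
I = 1.5655 + 1.5566 = 3.1221
F = (S − I)·e^(rT) = (58.34 − 3.1221) · e^(0.0343·12/12)
= 55.2179 · e^0.034300 = 55.2179 × 1.034895 = S$57.14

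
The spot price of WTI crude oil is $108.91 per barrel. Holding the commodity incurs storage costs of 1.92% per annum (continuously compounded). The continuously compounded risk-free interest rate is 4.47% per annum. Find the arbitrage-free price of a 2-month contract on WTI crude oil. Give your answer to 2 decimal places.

$110.08 per barrel

Net carry = r + u − y = 0.0447 + 0.0192 − 0.0000 = 0.0639
F = S·e^((r+u−y)T) = 108.91 · e^(0.0639 × 2/12) = 108.91 · e^0.010650
= 108.91 × 1.010707 = $110.08 per barrel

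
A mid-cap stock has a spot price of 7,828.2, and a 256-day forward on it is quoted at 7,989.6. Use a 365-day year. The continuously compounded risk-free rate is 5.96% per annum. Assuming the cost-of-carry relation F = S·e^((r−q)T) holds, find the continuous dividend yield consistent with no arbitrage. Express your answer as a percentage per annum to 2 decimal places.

From F = S·e^((r−q)T): (r − q) = ln(F/S)/T
ln(7989.6/7828.2) = ln(1.020618) = 0.020408
(r − q) = 0.020408 / (256/365) = 0.029097
q = r − ln(F/S)/T = 0.0596 − 0.029097 = 0.030503
q = 3.05%

3.05%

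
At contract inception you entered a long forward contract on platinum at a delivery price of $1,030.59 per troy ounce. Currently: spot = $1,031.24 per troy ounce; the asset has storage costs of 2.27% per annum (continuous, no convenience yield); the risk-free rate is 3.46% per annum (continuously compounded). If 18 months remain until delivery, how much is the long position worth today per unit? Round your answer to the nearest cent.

Current fair forward for the remaining 18 months: F = S·e^((r + u)·T), (r + u) = 0.0346 + 0.0227 = 0.0573
F = 1031.24 · e^(0.0573 × 18/12) = 1031.24 × 1.08975184 = 1123.7957
Value of long forward = (F − K)·e^(−rT) = (1123.7957 − 1030.59) · e^(−0.0346·18/12)
= 93.2057 × 0.94942380 = 88.49

$88.49 per troy ounce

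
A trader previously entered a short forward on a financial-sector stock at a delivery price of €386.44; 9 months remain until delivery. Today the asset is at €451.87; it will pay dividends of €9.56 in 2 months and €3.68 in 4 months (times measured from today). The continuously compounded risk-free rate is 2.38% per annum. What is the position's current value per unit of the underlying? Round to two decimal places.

PV(remaining dividends) I = 9.56·e^(−0.0238·2/12) + 3.68·e^(−0.0238·4/12) = 13.1731
Current forward F = (S − I)·e^(rT) = (451.87 − 13.1731)·e^(0.0238·9/12) = 438.6969 × 1.018010 = 446.5978
Value (long) = (F − K)·e^(−rT) = (446.5978 − 386.44) × 0.982308 = 59.0935
Short position value = −(long value) = -€59.09

-€59.09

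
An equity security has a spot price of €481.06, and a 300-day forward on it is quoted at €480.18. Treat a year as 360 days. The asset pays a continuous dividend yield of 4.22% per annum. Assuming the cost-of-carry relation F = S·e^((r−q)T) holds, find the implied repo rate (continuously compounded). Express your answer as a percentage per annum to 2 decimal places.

4.00%

From F = S·e^((r−q)T): (r − q) = ln(F/S)/T
ln(480.18/481.06) = ln(0.998171) = -0.001831
(r − q) = -0.001831 / (300/360) = -0.002197
r = ln(F/S)/T + q = -0.002197 + 0.0422 = 0.040003
r = 4.00%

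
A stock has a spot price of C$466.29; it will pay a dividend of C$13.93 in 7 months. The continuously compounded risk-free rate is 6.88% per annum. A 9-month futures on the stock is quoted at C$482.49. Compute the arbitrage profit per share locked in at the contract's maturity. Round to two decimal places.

PV(dividends) I = 13.93·e^(−0.0688·7/12) = 13.3820
Fair futures F* = (S − I)·e^(rT) = (466.29 − 13.3820)·e^0.051600 = 452.9080 × 1.052954 = 476.8913
Market C$482.49 > fair 476.8913: forward overpriced → cash-and-carry (borrow at r, buy the stock and collect the dividends, short the forward).
Profit at T = |F_mkt − F*| = |482.49 − 476.8913| = C$5.60 per share

C$5.60 per share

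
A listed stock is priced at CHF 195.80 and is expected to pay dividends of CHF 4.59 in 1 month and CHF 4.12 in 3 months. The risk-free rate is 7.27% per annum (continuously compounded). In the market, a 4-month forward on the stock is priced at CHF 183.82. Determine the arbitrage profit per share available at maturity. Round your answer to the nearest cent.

PV(dividends) I = 4.59·e^(−0.0727·1/12) + 4.12·e^(−0.0727·3/12) = 8.6081
Fair forward F* = (S − I)·e^(rT) = (195.80 − 8.6081)·e^0.024233 = 187.1919 × 1.024529 = 191.7835
Market CHF 183.82 < fair 191.7835: forward underpriced → reverse cash-and-carry (short the stock, invest proceeds at r, pay the dividends, go long the forward).
Profit at T = |F_mkt − F*| = |183.82 − 191.7835| = CHF 7.96 per share

CHF 7.96 per share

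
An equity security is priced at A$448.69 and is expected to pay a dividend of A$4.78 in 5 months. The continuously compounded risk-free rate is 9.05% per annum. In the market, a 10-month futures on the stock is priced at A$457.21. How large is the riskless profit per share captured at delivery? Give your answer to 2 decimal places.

A$21.66 per share

PV(dividends) I = 4.78·e^(−0.0905·5/12) = 4.6031
Fair futures F* = (S − I)·e^(rT) = (448.69 − 4.6031)·e^0.075417 = 444.0869 × 1.078334 = 478.8740
Market A$457.21 < fair 478.8740: forward underpriced → reverse cash-and-carry (short the stock, invest proceeds at r, pay the dividends, go long the forward).
Profit at T = |F_mkt − F*| = |457.21 − 478.8740| = A$21.66 per share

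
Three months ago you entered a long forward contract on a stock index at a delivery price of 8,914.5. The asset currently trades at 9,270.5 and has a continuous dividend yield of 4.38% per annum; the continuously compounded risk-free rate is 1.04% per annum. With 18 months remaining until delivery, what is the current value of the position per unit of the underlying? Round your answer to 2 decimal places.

Current fair forward for the remaining 18 months: F = S·e^((r − q)·T), (r − q) = 0.0104 − 0.0438 = -0.0334
F = 9270.5 · e^(-0.0334 × 18/12) = 9270.5 × 0.95113431 = 8817.4906
Value of long forward = (F − K)·e^(−rT) = (8817.4906 − 8914.5) · e^(−0.0104·18/12)
= -97.0094 × 0.98452105 = -95.51

-95.51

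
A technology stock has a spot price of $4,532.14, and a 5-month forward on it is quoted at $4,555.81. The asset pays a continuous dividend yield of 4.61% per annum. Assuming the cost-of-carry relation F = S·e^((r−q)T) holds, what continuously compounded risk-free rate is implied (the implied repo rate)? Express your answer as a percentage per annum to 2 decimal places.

From F = S·e^((r−q)T): (r − q) = ln(F/S)/T
ln(4555.81/4532.14) = ln(1.005223) = 0.005209
(r − q) = 0.005209 / (5/12) = 0.012502
r = ln(F/S)/T + q = 0.012502 + 0.0461 = 0.058602
r = 5.86%

5.86%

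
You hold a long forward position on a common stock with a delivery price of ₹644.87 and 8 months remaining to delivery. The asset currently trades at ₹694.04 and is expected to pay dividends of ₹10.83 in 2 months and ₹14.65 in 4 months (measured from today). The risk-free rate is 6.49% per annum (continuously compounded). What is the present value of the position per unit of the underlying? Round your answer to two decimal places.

₹51.43

PV(remaining dividends) I = 10.83·e^(−0.0649·2/12) + 14.65·e^(−0.0649·4/12) = 25.0500
Current forward F = (S − I)·e^(rT) = (694.04 − 25.0500)·e^(0.0649·8/12) = 668.9900 × 1.044216 = 698.5701
Value (long) = (F − K)·e^(−rT) = (698.5701 − 644.87) × 0.957656 = 51.4262
Value = ₹51.43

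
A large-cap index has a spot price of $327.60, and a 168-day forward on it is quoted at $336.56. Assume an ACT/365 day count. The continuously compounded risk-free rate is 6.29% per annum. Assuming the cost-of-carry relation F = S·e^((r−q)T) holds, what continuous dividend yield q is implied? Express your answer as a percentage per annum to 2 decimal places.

From F = S·e^((r−q)T): (r − q) = ln(F/S)/T
ln(336.56/327.60) = ln(1.027350) = 0.026983
(r − q) = 0.026983 / (168/365) = 0.058624
q = r − ln(F/S)/T = 0.0629 − 0.058624 = 0.004276
q = 0.43%

0.43%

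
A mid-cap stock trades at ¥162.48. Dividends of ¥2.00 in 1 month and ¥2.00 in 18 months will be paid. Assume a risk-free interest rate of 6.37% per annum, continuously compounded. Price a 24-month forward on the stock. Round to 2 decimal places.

¥180.23

PV(dividends) I = 2.00·e^(−0.0637·1/12) + 2.00·e^(−0.0637·18/12)
I = 1.9894 + 1.8177 = 3.8071
F = (S − I)·e^(rT) = (162.48 − 3.8071) · e^(0.0637·24/12)
= 158.6729 · e^0.127400 = 158.6729 × 1.135871 = ¥180.23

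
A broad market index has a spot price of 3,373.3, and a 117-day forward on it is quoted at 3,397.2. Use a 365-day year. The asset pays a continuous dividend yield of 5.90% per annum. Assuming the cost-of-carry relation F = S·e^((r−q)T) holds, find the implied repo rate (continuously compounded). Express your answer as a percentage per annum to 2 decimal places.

From F = S·e^((r−q)T): (r − q) = ln(F/S)/T
ln(3397.2/3373.3) = ln(1.007085) = 0.007060
(r − q) = 0.007060 / (117/365) = 0.022025
r = ln(F/S)/T + q = 0.022025 + 0.0590 = 0.081025
r = 8.10%

8.10%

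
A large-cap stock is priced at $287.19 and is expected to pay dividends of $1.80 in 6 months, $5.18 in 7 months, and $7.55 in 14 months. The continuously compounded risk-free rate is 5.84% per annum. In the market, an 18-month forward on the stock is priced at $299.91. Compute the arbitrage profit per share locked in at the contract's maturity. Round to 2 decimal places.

PV(dividends) I = 1.80·e^(−0.0584·6/12) + 5.18·e^(−0.0584·7/12) + 7.55·e^(−0.0584·14/12) = 13.8074
Fair forward F* = (S − I)·e^(rT) = (287.19 − 13.8074)·e^0.087600 = 273.3826 × 1.091551 = 298.4111
Market $299.91 > fair 298.4111: forward overpriced → cash-and-carry (borrow at r, buy the stock and collect the dividends, short the forward).
Profit at T = |F_mkt − F*| = |299.91 − 298.4111| = $1.50 per share

$1.50 per share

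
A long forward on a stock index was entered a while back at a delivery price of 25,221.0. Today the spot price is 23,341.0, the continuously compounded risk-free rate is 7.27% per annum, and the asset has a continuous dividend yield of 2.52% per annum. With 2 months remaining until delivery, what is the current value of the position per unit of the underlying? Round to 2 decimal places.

Current fair forward for the remaining 2 months: F = S·e^((r − q)·T), (r − q) = 0.0727 − 0.0252 = 0.0475
F = 23341.0 · e^(0.0475 × 2/12) = 23341.0 × 1.00794809 = 23526.5164
Value of long forward = (F − K)·e^(−rT) = (23526.5164 − 25221.0) · e^(−0.0727·2/12)
= -1694.4836 × 0.98795644 = -1674.08

-1674.08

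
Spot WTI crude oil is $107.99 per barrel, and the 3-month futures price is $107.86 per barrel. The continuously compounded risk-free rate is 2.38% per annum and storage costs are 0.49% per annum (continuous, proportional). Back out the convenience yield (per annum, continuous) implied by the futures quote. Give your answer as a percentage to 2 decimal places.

3.35%

F = S·e^((r+u−y)T) ⇒ (r+u−y) = ln(F/S)/T
ln(107.86/107.99) = -0.001205; /T ⇒ -0.004820
y = r + u − ln(F/S)/T = 0.0238 + 0.0049 + 0.004820 = 0.033520
y = 3.35%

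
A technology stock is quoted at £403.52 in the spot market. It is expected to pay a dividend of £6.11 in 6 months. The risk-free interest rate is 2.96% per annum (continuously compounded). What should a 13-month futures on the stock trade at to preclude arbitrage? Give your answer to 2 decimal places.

PV(dividends) I = 6.11·e^(−0.0296·6/12)
I = 6.0202
F = (S − I)·e^(rT) = (403.52 − 6.0202) · e^(0.0296·13/12)
= 397.4998 · e^0.032067 = 397.4998 × 1.032587 = £410.45

£410.45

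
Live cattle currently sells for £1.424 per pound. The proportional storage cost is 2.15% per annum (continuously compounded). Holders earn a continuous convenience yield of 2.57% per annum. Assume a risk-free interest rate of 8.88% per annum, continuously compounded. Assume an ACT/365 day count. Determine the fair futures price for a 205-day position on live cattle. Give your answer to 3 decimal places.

Net carry = r + u − y = 0.0888 + 0.0215 − 0.0257 = 0.0846
F = S·e^((r+u−y)T) = 1.424 · e^(0.0846 × 205/365) = 1.424 · e^0.047515
= 1.424 × 1.048662 = £1.493 per pound

£1.493 per pound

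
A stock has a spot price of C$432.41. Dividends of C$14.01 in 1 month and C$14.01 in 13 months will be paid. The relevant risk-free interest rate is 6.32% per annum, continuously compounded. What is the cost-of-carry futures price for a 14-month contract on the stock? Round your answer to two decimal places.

PV(dividends) I = 14.01·e^(−0.0632·1/12) + 14.01·e^(−0.0632·13/12)
I = 13.9364 + 13.0829 = 27.0193
F = (S − I)·e^(rT) = (432.41 − 27.0193) · e^(0.0632·14/12)
= 405.3907 · e^0.073733 = 405.3907 × 1.076519 = C$436.41

C$436.41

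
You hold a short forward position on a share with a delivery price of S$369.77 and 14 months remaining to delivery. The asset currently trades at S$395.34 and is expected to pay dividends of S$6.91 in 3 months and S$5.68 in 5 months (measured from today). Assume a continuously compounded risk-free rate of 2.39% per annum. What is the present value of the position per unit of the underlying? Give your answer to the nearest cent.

-S$23.25

PV(remaining dividends) I = 6.91·e^(−0.0239·3/12) + 5.68·e^(−0.0239·5/12) = 12.4926
Current forward F = (S − I)·e^(rT) = (395.34 − 12.4926)·e^(0.0239·14/12) = 382.8474 × 1.028276 = 393.6728
Value (long) = (F − K)·e^(−rT) = (393.6728 − 369.77) × 0.972502 = 23.2455
Short position value = −(long value) = -S$23.25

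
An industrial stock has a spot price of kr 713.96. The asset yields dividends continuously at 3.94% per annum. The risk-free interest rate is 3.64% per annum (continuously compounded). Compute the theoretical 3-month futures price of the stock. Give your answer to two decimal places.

kr 713.42

F = S·e^((r − q)T) = 713.96 · e^((0.0364 − 0.0394) × 3/12)
= 713.96 · e^-0.000750 = 713.96 × 0.999250
F = kr 713.42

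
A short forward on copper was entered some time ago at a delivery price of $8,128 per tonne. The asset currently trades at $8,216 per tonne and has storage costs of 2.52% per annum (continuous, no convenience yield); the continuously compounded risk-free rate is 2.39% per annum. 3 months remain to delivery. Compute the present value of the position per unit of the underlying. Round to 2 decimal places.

Current fair forward for the remaining 3 months: F = S·e^((r + u)·T), (r + u) = 0.0239 + 0.0252 = 0.0491
F = 8216 · e^(0.0491 × 3/12) = 8216 × 1.01235065 = 8317.4729
Value of long forward = (F − K)·e^(−rT) = (8317.4729 − 8128) · e^(−0.0239·3/12)
= 189.4729 × 0.99404281 = 188.34
Short position value = −(long value) = -$188.34

-$188.34 per tonne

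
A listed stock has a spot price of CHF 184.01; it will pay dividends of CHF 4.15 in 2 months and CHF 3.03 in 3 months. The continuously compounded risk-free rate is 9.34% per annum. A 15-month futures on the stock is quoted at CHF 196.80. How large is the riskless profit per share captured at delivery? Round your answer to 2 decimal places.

PV(dividends) I = 4.15·e^(−0.0934·2/12) + 3.03·e^(−0.0934·3/12) = 7.0460
Fair futures F* = (S − I)·e^(rT) = (184.01 − 7.0460)·e^0.116750 = 176.9640 × 1.123838 = 198.8789
Market CHF 196.80 < fair 198.8789: forward underpriced → reverse cash-and-carry (short the stock, invest proceeds at r, pay the dividends, go long the forward).
Profit at T = |F_mkt − F*| = |196.80 − 198.8789| = CHF 2.08 per share

CHF 2.08 per share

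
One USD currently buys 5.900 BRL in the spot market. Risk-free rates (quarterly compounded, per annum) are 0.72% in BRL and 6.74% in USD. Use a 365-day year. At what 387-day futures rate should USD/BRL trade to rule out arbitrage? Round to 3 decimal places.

By covered interest parity, F = S · (1+r_BRL/4)^(4T) / (1+r_USD/4)^(4T)
= 5.900 × 1.007656 / 1.073439 = 5.900 × 0.938718
F = 5.538 BRL per USD

5.538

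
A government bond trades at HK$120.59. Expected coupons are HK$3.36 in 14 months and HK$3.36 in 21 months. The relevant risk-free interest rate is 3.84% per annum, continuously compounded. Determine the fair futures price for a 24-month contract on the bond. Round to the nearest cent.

PV(coupons) I = 3.36·e^(−0.0384·14/12) + 3.36·e^(−0.0384·21/12)
I = 3.2128 + 3.1416 = 6.3544
F = (S − I)·e^(rT) = (120.59 − 6.3544) · e^(0.0384·24/12)
= 114.2356 · e^0.076800 = 114.2356 × 1.079826 = HK$123.35

HK$123.35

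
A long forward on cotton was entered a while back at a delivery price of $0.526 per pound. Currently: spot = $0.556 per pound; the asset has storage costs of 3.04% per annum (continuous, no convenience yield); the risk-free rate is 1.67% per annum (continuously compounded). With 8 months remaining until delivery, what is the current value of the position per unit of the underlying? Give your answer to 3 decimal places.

Current fair forward for the remaining 8 months: F = S·e^((r + u)·T), (r + u) = 0.0167 + 0.0304 = 0.0471
F = 0.556 · e^(0.0471 × 8/12) = 0.556 × 1.031898 = 0.5737
Value of long forward = (F − K)·e^(−rT) = (0.5737 − 0.526) · e^(−0.0167·8/12)
= 0.0477 × 0.988928 = 0.047

$0.047 per pound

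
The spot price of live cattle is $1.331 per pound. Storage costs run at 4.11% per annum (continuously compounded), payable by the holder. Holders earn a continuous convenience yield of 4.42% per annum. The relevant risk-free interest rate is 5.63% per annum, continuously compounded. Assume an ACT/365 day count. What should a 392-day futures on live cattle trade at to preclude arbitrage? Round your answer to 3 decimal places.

$1.409 per pound

Net carry = r + u − y = 0.0563 + 0.0411 − 0.0442 = 0.0532
F = S·e^((r+u−y)T) = 1.331 · e^(0.0532 × 392/365) = 1.331 · e^0.057135
= 1.331 × 1.058799 = $1.409 per pound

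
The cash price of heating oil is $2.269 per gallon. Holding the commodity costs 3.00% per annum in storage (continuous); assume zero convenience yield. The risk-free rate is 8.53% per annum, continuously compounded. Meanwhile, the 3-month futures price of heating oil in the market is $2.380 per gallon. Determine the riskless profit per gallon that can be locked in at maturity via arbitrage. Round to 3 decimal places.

$0.045 per gallon

Fair futures: F* = S·e^(carry·T), with carry = (r + u) = 0.0853 + 0.0300 = 0.1153
F* = 2.269 · e^(0.1153 × 3/12) = 2.269 · e^0.028825 = 2.269 × 1.029244 = $2.3354
Market $2.380 > fair $2.3354: forward overpriced → cash-and-carry (buy spot, short the forward).
At maturity, profit = |F_mkt − F*| = |2.380 − 2.3354| = $0.045 per gallon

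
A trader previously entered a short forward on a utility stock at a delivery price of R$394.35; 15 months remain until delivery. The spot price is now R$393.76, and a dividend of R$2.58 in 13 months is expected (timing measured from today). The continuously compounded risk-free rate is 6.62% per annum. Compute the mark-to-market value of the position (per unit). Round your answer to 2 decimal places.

PV(remaining dividends) I = 2.58·e^(−0.0662·13/12) = 2.4015
Current forward F = (S − I)·e^(rT) = (393.76 − 2.4015)·e^(0.0662·15/12) = 391.3585 × 1.086270 = 425.1210
Value (long) = (F − K)·e^(−rT) = (425.1210 − 394.35) × 0.920581 = 28.3272
Short position value = −(long value) = -R$28.33

-R$28.33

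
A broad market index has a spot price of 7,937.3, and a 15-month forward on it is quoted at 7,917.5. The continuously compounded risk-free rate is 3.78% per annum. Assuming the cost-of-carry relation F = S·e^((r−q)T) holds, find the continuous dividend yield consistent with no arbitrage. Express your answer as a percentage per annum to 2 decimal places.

From F = S·e^((r−q)T): (r − q) = ln(F/S)/T
ln(7917.5/7937.3) = ln(0.997505) = -0.002498
(r − q) = -0.002498 / (15/12) = -0.001998
q = r − ln(F/S)/T = 0.0378 + 0.001998 = 0.039798
q = 3.98%

3.98%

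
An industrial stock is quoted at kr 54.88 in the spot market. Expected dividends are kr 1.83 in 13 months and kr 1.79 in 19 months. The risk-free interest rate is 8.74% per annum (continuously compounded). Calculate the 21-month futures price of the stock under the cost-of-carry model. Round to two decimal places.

PV(dividends) I = 1.83·e^(−0.0874·13/12) + 1.79·e^(−0.0874·19/12)
I = 1.6647 + 1.5587 = 3.2234
F = (S − I)·e^(rT) = (54.88 − 3.2234) · e^(0.0874·21/12)
= 51.6566 · e^0.152950 = 51.6566 × 1.165267 = kr 60.19

kr 60.19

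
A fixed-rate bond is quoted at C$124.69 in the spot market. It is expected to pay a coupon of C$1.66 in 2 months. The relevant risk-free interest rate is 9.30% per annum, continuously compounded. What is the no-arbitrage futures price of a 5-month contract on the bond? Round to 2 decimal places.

C$127.92

PV(coupons) I = 1.66·e^(−0.0930·2/12)
I = 1.6345
F = (S − I)·e^(rT) = (124.69 − 1.6345) · e^(0.0930·5/12)
= 123.0555 · e^0.038750 = 123.0555 × 1.039511 = C$127.92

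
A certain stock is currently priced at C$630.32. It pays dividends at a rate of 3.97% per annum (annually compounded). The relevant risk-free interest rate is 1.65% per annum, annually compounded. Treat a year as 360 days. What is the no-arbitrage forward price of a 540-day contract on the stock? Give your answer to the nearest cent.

F = S · (1+r)^T / (1+q)^T
= 630.32 × 1.024852 / 1.060137 = 630.32 × 0.966717
F = C$609.34

C$609.34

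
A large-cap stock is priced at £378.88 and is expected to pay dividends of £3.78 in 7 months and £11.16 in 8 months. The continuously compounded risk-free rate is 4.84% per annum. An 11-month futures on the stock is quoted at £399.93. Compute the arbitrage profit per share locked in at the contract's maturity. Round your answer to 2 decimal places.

£19.00 per share

PV(dividends) I = 3.78·e^(−0.0484·7/12) + 11.16·e^(−0.0484·8/12) = 14.4804
Fair futures F* = (S − I)·e^(rT) = (378.88 − 14.4804)·e^0.044367 = 364.3996 × 1.045366 = 380.9310
Market £399.93 > fair 380.9310: forward overpriced → cash-and-carry (borrow at r, buy the stock and collect the dividends, short the forward).
Profit at T = |F_mkt − F*| = |399.93 − 380.9310| = £19.00 per share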